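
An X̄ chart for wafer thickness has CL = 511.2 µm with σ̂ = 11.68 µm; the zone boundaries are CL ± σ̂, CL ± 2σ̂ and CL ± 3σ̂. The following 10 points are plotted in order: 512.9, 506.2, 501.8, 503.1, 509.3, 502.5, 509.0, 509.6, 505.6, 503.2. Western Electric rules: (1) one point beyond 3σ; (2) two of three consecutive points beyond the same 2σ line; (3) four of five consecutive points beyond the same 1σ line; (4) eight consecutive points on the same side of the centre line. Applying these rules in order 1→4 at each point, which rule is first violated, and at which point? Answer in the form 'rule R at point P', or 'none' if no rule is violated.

rule 4 at point 9

Zone of each point (C = within 1σ̂, B = 1σ̂–2σ̂, A = 2σ̂–3σ̂, * = beyond 3σ̂; sign = side of CL): 1:+C, 2:-C, 3:-C, 4:-C, 5:-C, 6:-C, 7:-C, 8:-C, 9:-C, 10:-C
Rule 4 (eight consecutive points on the same side of the centre line) is satisfied at point 9.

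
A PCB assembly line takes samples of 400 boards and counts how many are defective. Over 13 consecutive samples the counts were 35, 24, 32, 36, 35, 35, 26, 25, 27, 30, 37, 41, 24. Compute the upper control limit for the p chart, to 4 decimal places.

p̄ = Σdᵢ / (k·n) = 407 / (13 × 400) = 0.07827
UCL = p̄ + 3·√(p̄(1−p̄)/n) = 0.07827 + 3 × √(0.07827×0.92173/400) = 0.07827 + 3 × 0.01343 = 0.11856

0.1186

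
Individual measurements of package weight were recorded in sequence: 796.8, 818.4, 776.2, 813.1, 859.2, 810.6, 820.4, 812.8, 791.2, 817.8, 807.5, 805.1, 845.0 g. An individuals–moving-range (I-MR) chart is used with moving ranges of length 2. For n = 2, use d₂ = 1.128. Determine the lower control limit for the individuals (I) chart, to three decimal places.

743.889

X̄ = (796.8 + 818.4 + 776.2 + 813.1 + 859.2 + 810.6 + 820.4 + 812.8 + 791.2 + 817.8 + 807.5 + 805.1 + 845.0) / 13 = 813.3923
Moving ranges: 21.6, 42.2, 36.9, 46.1, 48.6, 9.8, 7.6, 21.6, 26.6, 10.3, 2.4, 39.9; M̄R̄ = 313.6000 / 12 = 26.1333
LCL = X̄ − 3·M̄R̄/d₂ = 813.3923 − 3 × 26.1333 / 1.128 = 743.8888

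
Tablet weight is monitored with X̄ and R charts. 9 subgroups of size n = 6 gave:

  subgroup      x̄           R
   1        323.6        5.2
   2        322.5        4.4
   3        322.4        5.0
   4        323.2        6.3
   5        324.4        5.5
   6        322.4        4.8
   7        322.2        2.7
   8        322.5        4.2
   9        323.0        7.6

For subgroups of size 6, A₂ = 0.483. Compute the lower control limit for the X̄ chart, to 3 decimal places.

X̄̄ = (323.6 + 322.5 + 322.4 + 323.2 + 324.4 + 322.4 + 322.2 + 322.5 + 323.0) / 9 = 2906.2000 / 9 = 322.9111
R̄ = (5.2 + 4.4 + 5.0 + 6.3 + 5.5 + 4.8 + 2.7 + 4.2 + 7.6) / 9 = 45.7000 / 9 = 5.0778
LCL = X̄̄ − A₂·R̄ = 322.9111 − 0.483 × 5.0778 = 320.4585

320.459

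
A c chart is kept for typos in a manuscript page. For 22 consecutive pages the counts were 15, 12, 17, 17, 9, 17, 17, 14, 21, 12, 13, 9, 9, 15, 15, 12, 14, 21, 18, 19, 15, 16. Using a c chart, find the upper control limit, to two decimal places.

c̄ = (15 + 12 + 17 + 17 + 9 + 17 + 17 + 14 + 21 + 12 + 13 + 9 + 9 + 15 + 15 + 12 + 14 + 21 + 18 + 19 + 15 + 16) / 22 = 327 / 22 = 14.8636
UCL = c̄ + 3√c̄ = 14.8636 + 3 × √14.8636 = 14.8636 + 3 × 3.8553 = 26.4297

26.43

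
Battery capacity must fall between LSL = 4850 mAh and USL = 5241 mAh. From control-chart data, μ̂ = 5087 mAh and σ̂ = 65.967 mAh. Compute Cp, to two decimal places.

Cp = (USL − LSL) / (6σ̂) = (5241 − 4850) / (6 × 65.967) = 391.0000 / 395.8020 = 0.9879

0.99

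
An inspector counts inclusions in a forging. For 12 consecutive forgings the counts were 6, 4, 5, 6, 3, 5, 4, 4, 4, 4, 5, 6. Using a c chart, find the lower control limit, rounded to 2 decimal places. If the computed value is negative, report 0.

c̄ = (6 + 4 + 5 + 6 + 3 + 5 + 4 + 4 + 4 + 4 + 5 + 6) / 12 = 56 / 12 = 4.6667
LCL = c̄ − 3√c̄ = 4.6667 − 3 × 2.1602 = -1.8141 → 0 (cannot be negative)

0.00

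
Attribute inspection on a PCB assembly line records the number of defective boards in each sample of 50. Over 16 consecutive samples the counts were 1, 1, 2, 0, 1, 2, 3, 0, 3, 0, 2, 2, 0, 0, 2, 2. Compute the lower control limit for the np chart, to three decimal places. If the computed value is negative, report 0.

0.000

p̄ = Σdᵢ / (k·n) = 21 / (16 × 50) = 0.02625
LCL = np̄ − 3·√(np̄(1−p̄)) = 1.3125 − 3 × 1.1305 = -2.0790 → 0 (negative, so LCL = 0)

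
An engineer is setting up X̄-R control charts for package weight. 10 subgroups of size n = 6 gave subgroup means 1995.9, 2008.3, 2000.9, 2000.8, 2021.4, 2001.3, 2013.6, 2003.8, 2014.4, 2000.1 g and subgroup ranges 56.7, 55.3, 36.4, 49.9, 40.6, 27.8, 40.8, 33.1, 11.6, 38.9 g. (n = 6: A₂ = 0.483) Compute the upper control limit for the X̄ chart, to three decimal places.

2024.940

X̄̄ = (1995.9 + 2008.3 + 2000.9 + 2000.8 + 2021.4 + 2001.3 + 2013.6 + 2003.8 + 2014.4 + 2000.1) / 10 = 20060.5000 / 10 = 2006.0500
R̄ = (56.7 + 55.3 + 36.4 + 49.9 + 40.6 + 27.8 + 40.8 + 33.1 + 11.6 + 38.9) / 10 = 391.1000 / 10 = 39.1100
UCL = X̄̄ + A₂·R̄ = 2006.0500 + 0.483 × 39.1100 = 2024.9401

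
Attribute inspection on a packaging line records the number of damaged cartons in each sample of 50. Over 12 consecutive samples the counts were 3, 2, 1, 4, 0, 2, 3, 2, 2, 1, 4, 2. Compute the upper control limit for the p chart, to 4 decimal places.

p̄ = Σdᵢ / (k·n) = 26 / (12 × 50) = 0.04333
UCL = p̄ + 3·√(p̄(1−p̄)/n) = 0.04333 + 3 × √(0.04333×0.95667/50) = 0.04333 + 3 × 0.02879 = 0.12972

0.1297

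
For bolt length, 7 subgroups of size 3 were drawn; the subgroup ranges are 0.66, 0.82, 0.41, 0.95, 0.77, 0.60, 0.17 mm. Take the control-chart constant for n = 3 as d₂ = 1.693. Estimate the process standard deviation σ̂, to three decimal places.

R̄ = (0.66 + 0.82 + 0.41 + 0.95 + 0.77 + 0.60 + 0.17) / 7 = 0.6257
σ̂ = R̄ / d₂ = 0.6257 / 1.693 = 0.3696

0.370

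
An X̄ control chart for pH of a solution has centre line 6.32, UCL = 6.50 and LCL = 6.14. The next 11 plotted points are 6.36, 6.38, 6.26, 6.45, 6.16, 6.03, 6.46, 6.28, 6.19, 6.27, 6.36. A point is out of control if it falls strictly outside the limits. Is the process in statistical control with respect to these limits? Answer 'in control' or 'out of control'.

Compare each point to [6.14, 6.50]: sample 6 = 6.03 < LCL.

out of control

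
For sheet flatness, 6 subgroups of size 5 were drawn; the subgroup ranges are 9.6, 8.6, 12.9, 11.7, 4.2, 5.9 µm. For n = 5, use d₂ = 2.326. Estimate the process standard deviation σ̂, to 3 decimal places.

3.790

R̄ = (9.6 + 8.6 + 12.9 + 11.7 + 4.2 + 5.9) / 6 = 8.8167
σ̂ = R̄ / d₂ = 8.8167 / 2.326 = 3.7905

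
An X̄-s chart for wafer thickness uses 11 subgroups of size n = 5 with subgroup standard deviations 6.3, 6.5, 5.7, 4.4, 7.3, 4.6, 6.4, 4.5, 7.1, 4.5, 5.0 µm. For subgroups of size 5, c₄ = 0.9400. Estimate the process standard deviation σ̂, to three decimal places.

6.025

s̄ = (6.3 + 6.5 + 5.7 + 4.4 + 7.3 + 4.6 + 6.4 + 4.5 + 7.1 + 4.5 + 5.0) / 11 = 5.6636
σ̂ = s̄ / c₄ = 5.6636 / 0.9400 = 6.0251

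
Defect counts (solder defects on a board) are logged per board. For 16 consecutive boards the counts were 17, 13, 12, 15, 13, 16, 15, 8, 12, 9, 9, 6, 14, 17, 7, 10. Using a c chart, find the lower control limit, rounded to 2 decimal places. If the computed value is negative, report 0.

c̄ = (17 + 13 + 12 + 15 + 13 + 16 + 15 + 8 + 12 + 9 + 9 + 6 + 14 + 17 + 7 + 10) / 16 = 193 / 16 = 12.0625
LCL = c̄ − 3√c̄ = 12.0625 − 3 × 3.4731 = 1.6432

1.64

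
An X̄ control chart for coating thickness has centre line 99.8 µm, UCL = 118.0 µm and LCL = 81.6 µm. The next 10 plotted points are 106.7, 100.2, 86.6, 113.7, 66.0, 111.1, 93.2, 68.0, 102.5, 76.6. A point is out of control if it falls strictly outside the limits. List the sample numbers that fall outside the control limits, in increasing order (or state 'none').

Compare each point to [81.6, 118.0]: sample 5 = 66.0 < LCL; sample 8 = 68.0 < LCL; sample 10 = 76.6 < LCL.

5, 8, 10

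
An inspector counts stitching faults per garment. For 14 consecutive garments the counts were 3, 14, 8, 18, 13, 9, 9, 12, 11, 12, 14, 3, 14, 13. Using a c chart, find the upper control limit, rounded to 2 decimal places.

20.85

c̄ = (3 + 14 + 8 + 18 + 13 + 9 + 9 + 12 + 11 + 12 + 14 + 3 + 14 + 13) / 14 = 153 / 14 = 10.9286
UCL = c̄ + 3√c̄ = 10.9286 + 3 × √10.9286 = 10.9286 + 3 × 3.3058 = 20.8461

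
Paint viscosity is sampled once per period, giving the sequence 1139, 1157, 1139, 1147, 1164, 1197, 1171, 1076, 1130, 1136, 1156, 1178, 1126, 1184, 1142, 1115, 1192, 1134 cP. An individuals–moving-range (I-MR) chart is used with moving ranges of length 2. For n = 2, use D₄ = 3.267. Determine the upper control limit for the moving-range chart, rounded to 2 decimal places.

121.26

Moving ranges: 18, 18, 8, 17, 33, 26, 95, 54, 6, 20, 22, 52, 58, 42, 27, 77, 58; M̄R̄ = 631.0000 / 17 = 37.1176
UCL_MR = D₄·M̄R̄ = 3.267 × 37.1176 = 121.2634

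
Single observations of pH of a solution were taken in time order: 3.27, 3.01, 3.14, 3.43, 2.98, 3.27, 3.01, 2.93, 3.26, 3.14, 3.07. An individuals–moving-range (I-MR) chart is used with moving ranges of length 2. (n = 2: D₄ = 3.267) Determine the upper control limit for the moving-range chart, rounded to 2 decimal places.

Moving ranges: 0.26, 0.13, 0.29, 0.45, 0.29, 0.26, 0.08, 0.33, 0.12, 0.07; M̄R̄ = 2.2800 / 10 = 0.2280
UCL_MR = D₄·M̄R̄ = 3.267 × 0.2280 = 0.7449

0.74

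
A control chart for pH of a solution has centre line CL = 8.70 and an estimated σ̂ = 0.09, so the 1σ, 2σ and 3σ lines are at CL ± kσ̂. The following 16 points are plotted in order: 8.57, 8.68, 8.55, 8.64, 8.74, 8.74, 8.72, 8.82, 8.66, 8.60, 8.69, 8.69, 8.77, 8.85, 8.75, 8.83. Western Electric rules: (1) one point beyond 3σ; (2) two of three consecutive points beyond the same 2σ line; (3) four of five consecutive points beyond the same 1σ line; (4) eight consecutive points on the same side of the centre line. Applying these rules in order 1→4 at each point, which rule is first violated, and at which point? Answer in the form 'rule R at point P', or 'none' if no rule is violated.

Zone of each point (C = within 1σ̂, B = 1σ̂–2σ̂, A = 2σ̂–3σ̂, * = beyond 3σ̂; sign = side of CL): 1:-B, 2:-C, 3:-B, 4:-C, 5:+C, 6:+C, 7:+C, 8:+B, 9:-C, 10:-B, 11:-C, 12:-C, 13:+C, 14:+B, 15:+C, 16:+B
No rule fires across all 16 points.

none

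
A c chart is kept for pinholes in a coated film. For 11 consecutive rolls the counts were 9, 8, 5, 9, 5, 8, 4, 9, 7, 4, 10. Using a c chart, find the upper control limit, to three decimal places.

c̄ = (9 + 8 + 5 + 9 + 5 + 8 + 4 + 9 + 7 + 4 + 10) / 11 = 78 / 11 = 7.0909
UCL = c̄ + 3√c̄ = 7.0909 + 3 × √7.0909 = 7.0909 + 3 × 2.6629 = 15.0795

15.080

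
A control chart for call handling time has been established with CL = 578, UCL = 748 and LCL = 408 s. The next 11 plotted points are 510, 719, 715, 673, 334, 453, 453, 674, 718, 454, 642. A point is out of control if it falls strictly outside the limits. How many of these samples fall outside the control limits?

Compare each point to [408, 748]: sample 5 = 334 < LCL.

1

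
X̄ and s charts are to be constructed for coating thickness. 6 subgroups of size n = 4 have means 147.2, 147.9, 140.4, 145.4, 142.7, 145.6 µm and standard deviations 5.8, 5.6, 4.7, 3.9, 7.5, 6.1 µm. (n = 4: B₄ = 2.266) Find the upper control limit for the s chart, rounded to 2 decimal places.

s̄ = (5.8 + 5.6 + 4.7 + 3.9 + 7.5 + 6.1) / 6 = 5.6000
UCL_s = B₄·s̄ = 2.266 × 5.6000 = 12.6896

12.69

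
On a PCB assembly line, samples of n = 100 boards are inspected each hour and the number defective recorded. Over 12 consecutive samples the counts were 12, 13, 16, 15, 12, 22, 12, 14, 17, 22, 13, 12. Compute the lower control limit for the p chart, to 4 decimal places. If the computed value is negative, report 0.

p̄ = Σdᵢ / (k·n) = 180 / (12 × 100) = 0.15000
LCL = p̄ − 3·√(p̄(1−p̄)/n) = 0.15000 − 3 × 0.03571 = 0.04288

0.0429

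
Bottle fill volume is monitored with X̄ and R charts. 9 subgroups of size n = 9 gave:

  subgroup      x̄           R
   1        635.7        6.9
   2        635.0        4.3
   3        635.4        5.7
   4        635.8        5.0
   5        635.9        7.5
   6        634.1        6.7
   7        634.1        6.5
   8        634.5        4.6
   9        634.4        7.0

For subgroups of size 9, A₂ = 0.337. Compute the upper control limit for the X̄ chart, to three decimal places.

X̄̄ = (635.7 + 635.0 + 635.4 + 635.8 + 635.9 + 634.1 + 634.1 + 634.5 + 634.4) / 9 = 5714.9000 / 9 = 634.9889
R̄ = (6.9 + 4.3 + 5.7 + 5.0 + 7.5 + 6.7 + 6.5 + 4.6 + 7.0) / 9 = 54.2000 / 9 = 6.0222
UCL = X̄̄ + A₂·R̄ = 634.9889 + 0.337 × 6.0222 = 637.0184

637.018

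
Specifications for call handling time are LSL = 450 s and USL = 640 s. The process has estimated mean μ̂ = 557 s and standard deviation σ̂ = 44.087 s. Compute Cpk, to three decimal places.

Cpu = (USL − μ̂) / (3σ̂) = (640 − 557) / (3 × 44.087) = 0.6275; Cpl = (μ̂ − LSL) / (3σ̂) = (557 − 450) / (3 × 44.087) = 0.8090; Cpk = min(Cpu, Cpl) = 0.6275

0.628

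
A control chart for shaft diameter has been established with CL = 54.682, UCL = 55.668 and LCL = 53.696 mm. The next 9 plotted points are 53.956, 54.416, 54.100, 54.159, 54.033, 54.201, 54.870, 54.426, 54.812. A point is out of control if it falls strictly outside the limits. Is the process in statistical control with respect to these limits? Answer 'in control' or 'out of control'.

All 9 points lie within [53.696, 55.668].

in control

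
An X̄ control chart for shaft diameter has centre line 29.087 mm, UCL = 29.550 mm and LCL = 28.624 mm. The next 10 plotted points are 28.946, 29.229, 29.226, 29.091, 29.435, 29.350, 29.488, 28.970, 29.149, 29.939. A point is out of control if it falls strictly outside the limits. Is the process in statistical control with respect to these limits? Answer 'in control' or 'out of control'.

Compare each point to [28.624, 29.550]: sample 10 = 29.939 > UCL.

out of control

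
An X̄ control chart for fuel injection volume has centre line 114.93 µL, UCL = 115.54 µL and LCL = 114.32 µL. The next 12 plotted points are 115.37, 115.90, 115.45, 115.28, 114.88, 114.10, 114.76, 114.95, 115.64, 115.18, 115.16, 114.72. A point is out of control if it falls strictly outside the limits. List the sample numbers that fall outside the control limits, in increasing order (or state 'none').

Compare each point to [114.32, 115.54]: sample 2 = 115.90 > UCL; sample 6 = 114.10 < LCL; sample 9 = 115.64 > UCL.

2, 6, 9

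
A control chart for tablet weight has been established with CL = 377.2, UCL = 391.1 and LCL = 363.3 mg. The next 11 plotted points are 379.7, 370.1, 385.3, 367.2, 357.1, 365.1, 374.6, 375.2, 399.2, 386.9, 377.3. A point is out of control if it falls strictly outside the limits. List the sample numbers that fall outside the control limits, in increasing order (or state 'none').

5, 9

Compare each point to [363.3, 391.1]: sample 5 = 357.1 < LCL; sample 9 = 399.2 > UCL.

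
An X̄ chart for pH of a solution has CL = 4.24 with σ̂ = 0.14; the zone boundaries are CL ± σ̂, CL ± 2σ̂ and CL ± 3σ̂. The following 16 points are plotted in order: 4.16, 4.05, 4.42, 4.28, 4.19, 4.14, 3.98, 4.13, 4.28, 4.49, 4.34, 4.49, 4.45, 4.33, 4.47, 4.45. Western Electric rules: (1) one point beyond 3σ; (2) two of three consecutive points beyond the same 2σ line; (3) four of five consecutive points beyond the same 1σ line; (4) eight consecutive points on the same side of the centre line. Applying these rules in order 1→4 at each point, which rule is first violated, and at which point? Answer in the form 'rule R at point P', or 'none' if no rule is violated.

Zone of each point (C = within 1σ̂, B = 1σ̂–2σ̂, A = 2σ̂–3σ̂, * = beyond 3σ̂; sign = side of CL): 1:-C, 2:-B, 3:+B, 4:+C, 5:-C, 6:-C, 7:-B, 8:-C, 9:+C, 10:+B, 11:+C, 12:+B, 13:+B, 14:+C, 15:+B, 16:+B
Rule 3 (four of five consecutive points beyond the same 1σ limit) is satisfied at point 16.

rule 3 at point 16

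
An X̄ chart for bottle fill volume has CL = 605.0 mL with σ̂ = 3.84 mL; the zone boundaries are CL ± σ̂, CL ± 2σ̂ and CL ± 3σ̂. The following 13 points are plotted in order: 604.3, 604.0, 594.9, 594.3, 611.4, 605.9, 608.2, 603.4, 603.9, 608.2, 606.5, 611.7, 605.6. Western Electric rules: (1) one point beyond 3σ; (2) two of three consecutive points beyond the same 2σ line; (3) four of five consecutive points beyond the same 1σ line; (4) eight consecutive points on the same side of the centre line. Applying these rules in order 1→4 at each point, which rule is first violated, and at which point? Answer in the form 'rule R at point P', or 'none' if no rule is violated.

rule 2 at point 4

Zone of each point (C = within 1σ̂, B = 1σ̂–2σ̂, A = 2σ̂–3σ̂, * = beyond 3σ̂; sign = side of CL): 1:-C, 2:-C, 3:-A, 4:-A, 5:+B, 6:+C, 7:+C, 8:-C, 9:-C, 10:+C, 11:+C, 12:+B, 13:+C
Rule 2 (two of three consecutive points beyond the same 2σ limit) is satisfied at point 4.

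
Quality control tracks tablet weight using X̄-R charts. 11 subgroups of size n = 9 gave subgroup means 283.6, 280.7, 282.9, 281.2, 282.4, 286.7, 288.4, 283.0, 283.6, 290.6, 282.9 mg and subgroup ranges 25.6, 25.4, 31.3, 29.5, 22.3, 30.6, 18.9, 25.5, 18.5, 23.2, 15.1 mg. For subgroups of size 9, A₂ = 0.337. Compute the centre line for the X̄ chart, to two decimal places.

X̄̄ = (283.6 + 280.7 + 282.9 + 281.2 + 282.4 + 286.7 + 288.4 + 283.0 + 283.6 + 290.6 + 282.9) / 11 = 3126.0000 / 11 = 284.1818
CL = X̄̄ = 284.1818

284.18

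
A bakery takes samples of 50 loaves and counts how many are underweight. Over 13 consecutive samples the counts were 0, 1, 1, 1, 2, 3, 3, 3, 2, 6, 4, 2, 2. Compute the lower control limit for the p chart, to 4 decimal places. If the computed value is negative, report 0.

0.0000

p̄ = Σdᵢ / (k·n) = 30 / (13 × 50) = 0.04615
LCL = p̄ − 3·√(p̄(1−p̄)/n) = 0.04615 − 3 × 0.02967 = -0.04286 → 0 (negative, so LCL = 0)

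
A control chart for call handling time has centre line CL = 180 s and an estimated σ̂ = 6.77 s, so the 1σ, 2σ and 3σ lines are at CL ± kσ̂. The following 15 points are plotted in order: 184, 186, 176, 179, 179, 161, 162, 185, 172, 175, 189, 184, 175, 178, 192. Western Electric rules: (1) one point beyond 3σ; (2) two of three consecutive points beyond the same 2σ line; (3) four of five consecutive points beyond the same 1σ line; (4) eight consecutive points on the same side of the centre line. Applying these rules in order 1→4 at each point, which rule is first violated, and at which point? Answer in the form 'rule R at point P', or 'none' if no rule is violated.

rule 2 at point 7

Zone of each point (C = within 1σ̂, B = 1σ̂–2σ̂, A = 2σ̂–3σ̂, * = beyond 3σ̂; sign = side of CL): 1:+C, 2:+C, 3:-C, 4:-C, 5:-C, 6:-A, 7:-A, 8:+C, 9:-B, 10:-C, 11:+B, 12:+C, 13:-C, 14:-C, 15:+B
Rule 2 (two of three consecutive points beyond the same 2σ limit) is satisfied at point 7.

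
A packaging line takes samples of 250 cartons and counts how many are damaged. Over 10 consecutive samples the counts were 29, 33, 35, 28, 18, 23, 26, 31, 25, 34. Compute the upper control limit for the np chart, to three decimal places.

43.206

p̄ = Σdᵢ / (k·n) = 282 / (10 × 250) = 0.11280
UCL = np̄ + 3·√(np̄(1−p̄)) = 28.2000 + 3 × √(28.2000×0.88720) = 28.2000 + 3 × 5.0019 = 43.2057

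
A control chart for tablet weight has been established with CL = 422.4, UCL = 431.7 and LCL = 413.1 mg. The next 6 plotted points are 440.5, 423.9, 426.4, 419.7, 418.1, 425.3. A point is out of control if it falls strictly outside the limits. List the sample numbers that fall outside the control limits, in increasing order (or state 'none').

Compare each point to [413.1, 431.7]: sample 1 = 440.5 > UCL.

1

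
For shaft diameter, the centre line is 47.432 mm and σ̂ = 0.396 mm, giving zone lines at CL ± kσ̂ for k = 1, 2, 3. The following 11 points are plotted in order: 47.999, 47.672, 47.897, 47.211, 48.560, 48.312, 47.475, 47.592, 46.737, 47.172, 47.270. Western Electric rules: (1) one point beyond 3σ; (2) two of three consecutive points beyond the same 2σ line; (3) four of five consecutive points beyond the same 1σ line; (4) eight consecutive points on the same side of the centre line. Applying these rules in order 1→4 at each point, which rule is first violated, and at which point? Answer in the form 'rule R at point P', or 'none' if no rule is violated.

Zone of each point (C = within 1σ̂, B = 1σ̂–2σ̂, A = 2σ̂–3σ̂, * = beyond 3σ̂; sign = side of CL): 1:+B, 2:+C, 3:+B, 4:-C, 5:+A, 6:+A, 7:+C, 8:+C, 9:-B, 10:-C, 11:-C
Rule 2 (two of three consecutive points beyond the same 2σ limit) is satisfied at point 6.

rule 2 at point 6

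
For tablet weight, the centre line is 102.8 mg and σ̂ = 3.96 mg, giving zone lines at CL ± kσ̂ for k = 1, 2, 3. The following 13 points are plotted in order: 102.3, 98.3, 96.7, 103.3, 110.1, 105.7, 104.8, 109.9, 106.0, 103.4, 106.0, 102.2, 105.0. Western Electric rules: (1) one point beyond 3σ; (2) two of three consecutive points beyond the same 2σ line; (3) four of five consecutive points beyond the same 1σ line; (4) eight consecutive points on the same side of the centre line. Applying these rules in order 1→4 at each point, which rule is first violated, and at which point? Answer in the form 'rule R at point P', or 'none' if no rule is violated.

rule 4 at point 11

Zone of each point (C = within 1σ̂, B = 1σ̂–2σ̂, A = 2σ̂–3σ̂, * = beyond 3σ̂; sign = side of CL): 1:-C, 2:-B, 3:-B, 4:+C, 5:+B, 6:+C, 7:+C, 8:+B, 9:+C, 10:+C, 11:+C, 12:-C, 13:+C
Rule 4 (eight consecutive points on the same side of the centre line) is satisfied at point 11.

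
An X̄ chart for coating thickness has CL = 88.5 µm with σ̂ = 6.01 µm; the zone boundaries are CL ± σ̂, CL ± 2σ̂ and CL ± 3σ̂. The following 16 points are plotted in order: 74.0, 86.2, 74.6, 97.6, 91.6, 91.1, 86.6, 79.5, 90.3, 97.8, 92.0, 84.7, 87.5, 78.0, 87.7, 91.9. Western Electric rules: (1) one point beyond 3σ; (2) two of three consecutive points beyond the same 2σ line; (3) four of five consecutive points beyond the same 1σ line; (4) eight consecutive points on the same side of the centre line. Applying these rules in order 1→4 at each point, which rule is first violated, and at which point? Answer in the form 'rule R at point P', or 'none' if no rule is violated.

rule 2 at point 3

Zone of each point (C = within 1σ̂, B = 1σ̂–2σ̂, A = 2σ̂–3σ̂, * = beyond 3σ̂; sign = side of CL): 1:-A, 2:-C, 3:-A, 4:+B, 5:+C, 6:+C, 7:-C, 8:-B, 9:+C, 10:+B, 11:+C, 12:-C, 13:-C, 14:-B, 15:-C, 16:+C
Rule 2 (two of three consecutive points beyond the same 2σ limit) is satisfied at point 3.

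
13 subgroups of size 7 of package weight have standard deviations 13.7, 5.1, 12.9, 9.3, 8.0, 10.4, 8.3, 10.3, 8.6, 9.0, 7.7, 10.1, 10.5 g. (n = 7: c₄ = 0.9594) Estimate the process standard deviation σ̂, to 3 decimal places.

9.934

s̄ = (13.7 + 5.1 + 12.9 + 9.3 + 8.0 + 10.4 + 8.3 + 10.3 + 8.6 + 9.0 + 7.7 + 10.1 + 10.5) / 13 = 9.5308
σ̂ = s̄ / c₄ = 9.5308 / 0.9594 = 9.9341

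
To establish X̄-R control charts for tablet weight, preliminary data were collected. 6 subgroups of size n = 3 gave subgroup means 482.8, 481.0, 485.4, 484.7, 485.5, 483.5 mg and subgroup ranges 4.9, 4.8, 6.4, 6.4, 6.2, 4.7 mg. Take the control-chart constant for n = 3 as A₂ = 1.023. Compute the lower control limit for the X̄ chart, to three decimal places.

478.122

X̄̄ = (482.8 + 481.0 + 485.4 + 484.7 + 485.5 + 483.5) / 6 = 2902.9000 / 6 = 483.8167
R̄ = (4.9 + 4.8 + 6.4 + 6.4 + 6.2 + 4.7) / 6 = 33.4000 / 6 = 5.5667
LCL = X̄̄ − A₂·R̄ = 483.8167 − 1.023 × 5.5667 = 478.1220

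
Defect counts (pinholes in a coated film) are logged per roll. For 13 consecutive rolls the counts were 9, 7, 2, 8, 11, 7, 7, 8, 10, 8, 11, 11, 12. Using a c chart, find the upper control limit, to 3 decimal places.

c̄ = (9 + 7 + 2 + 8 + 11 + 7 + 7 + 8 + 10 + 8 + 11 + 11 + 12) / 13 = 111 / 13 = 8.5385
UCL = c̄ + 3√c̄ = 8.5385 + 3 × √8.5385 = 8.5385 + 3 × 2.9221 = 17.3047

17.305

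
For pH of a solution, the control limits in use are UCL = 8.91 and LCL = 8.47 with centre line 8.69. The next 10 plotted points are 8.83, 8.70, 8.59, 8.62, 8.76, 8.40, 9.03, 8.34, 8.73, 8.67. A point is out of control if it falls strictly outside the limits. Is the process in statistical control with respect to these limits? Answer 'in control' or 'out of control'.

out of control

Compare each point to [8.47, 8.91]: sample 6 = 8.40 < LCL; sample 7 = 9.03 > UCL; sample 8 = 8.34 < LCL.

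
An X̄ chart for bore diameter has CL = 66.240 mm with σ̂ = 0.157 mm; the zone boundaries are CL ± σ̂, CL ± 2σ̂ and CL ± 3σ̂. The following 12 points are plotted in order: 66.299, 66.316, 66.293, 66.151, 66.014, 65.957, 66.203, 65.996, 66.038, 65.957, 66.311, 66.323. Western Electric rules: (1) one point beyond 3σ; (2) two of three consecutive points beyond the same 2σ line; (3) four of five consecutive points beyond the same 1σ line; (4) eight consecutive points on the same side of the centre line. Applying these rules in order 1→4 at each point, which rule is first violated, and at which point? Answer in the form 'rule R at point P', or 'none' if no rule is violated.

Zone of each point (C = within 1σ̂, B = 1σ̂–2σ̂, A = 2σ̂–3σ̂, * = beyond 3σ̂; sign = side of CL): 1:+C, 2:+C, 3:+C, 4:-C, 5:-B, 6:-B, 7:-C, 8:-B, 9:-B, 10:-B, 11:+C, 12:+C
Rule 3 (four of five consecutive points beyond the same 1σ limit) is satisfied at point 9.

rule 3 at point 9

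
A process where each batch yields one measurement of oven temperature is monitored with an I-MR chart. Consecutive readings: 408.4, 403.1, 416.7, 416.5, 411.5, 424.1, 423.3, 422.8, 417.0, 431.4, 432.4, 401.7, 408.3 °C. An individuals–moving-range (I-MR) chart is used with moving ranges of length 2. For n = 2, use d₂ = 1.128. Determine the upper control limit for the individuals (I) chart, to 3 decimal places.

X̄ = (408.4 + 403.1 + 416.7 + 416.5 + 411.5 + 424.1 + 423.3 + 422.8 + 417.0 + 431.4 + 432.4 + 401.7 + 408.3) / 13 = 416.7077
Moving ranges: 5.3, 13.6, 0.2, 5.0, 12.6, 0.8, 0.5, 5.8, 14.4, 1.0, 30.7, 6.6; M̄R̄ = 96.5000 / 12 = 8.0417
UCL = X̄ + 3·M̄R̄/d₂ = 416.7077 + 3 × 8.0417 / 1.128 = 438.0951

438.095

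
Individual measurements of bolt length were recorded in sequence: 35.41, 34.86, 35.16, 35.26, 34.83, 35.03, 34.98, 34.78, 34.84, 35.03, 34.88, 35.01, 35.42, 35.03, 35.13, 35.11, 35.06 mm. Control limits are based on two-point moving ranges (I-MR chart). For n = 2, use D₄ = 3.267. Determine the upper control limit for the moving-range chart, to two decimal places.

0.68

Moving ranges: 0.55, 0.30, 0.10, 0.43, 0.20, 0.05, 0.20, 0.06, 0.19, 0.15, 0.13, 0.41, 0.39, 0.10, 0.02, 0.05; M̄R̄ = 3.3300 / 16 = 0.2081
UCL_MR = D₄·M̄R̄ = 3.267 × 0.2081 = 0.6799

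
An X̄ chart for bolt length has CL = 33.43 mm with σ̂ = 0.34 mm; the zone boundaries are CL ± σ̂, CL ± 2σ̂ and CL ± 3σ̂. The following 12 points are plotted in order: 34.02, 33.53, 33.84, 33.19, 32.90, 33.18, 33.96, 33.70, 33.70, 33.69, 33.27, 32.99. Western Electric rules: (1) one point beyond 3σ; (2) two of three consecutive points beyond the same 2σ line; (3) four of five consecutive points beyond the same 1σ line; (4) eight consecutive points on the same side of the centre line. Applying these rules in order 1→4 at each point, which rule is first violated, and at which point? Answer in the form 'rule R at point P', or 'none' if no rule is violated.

none

Zone of each point (C = within 1σ̂, B = 1σ̂–2σ̂, A = 2σ̂–3σ̂, * = beyond 3σ̂; sign = side of CL): 1:+B, 2:+C, 3:+B, 4:-C, 5:-B, 6:-C, 7:+B, 8:+C, 9:+C, 10:+C, 11:-C, 12:-B
No rule fires across all 12 points.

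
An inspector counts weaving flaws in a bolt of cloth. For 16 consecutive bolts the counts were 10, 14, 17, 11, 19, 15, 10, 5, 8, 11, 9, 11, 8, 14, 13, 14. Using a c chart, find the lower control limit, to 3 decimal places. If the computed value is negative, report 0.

c̄ = (10 + 14 + 17 + 11 + 19 + 15 + 10 + 5 + 8 + 11 + 9 + 11 + 8 + 14 + 13 + 14) / 16 = 189 / 16 = 11.8125
LCL = c̄ − 3√c̄ = 11.8125 − 3 × 3.4369 = 1.5017

1.502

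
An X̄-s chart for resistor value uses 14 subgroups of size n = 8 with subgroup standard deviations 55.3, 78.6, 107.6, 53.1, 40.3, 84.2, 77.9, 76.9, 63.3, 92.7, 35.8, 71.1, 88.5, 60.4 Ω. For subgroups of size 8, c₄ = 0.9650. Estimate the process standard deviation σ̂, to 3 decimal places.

s̄ = (55.3 + 78.6 + 107.6 + 53.1 + 40.3 + 84.2 + 77.9 + 76.9 + 63.3 + 92.7 + 35.8 + 71.1 + 88.5 + 60.4) / 14 = 70.4071
σ̂ = s̄ / c₄ = 70.4071 / 0.9650 = 72.9608

72.961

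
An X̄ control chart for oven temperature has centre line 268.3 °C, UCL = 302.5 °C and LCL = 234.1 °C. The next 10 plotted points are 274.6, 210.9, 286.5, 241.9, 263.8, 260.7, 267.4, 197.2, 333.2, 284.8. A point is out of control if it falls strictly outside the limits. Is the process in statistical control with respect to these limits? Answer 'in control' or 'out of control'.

out of control

Compare each point to [234.1, 302.5]: sample 2 = 210.9 < LCL; sample 8 = 197.2 < LCL; sample 9 = 333.2 > UCL.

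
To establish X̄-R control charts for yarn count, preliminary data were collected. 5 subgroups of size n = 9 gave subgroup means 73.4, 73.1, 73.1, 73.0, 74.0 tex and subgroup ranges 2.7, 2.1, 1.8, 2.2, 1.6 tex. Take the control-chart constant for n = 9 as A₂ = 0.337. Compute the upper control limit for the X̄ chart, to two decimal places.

74.02

X̄̄ = (73.4 + 73.1 + 73.1 + 73.0 + 74.0) / 5 = 366.6000 / 5 = 73.3200
R̄ = (2.7 + 2.1 + 1.8 + 2.2 + 1.6) / 5 = 10.4000 / 5 = 2.0800
UCL = X̄̄ + A₂·R̄ = 73.3200 + 0.337 × 2.0800 = 74.0210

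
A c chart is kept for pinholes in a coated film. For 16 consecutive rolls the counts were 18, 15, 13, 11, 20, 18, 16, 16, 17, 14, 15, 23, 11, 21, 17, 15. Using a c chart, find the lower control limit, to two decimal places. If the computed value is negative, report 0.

4.16

c̄ = (18 + 15 + 13 + 11 + 20 + 18 + 16 + 16 + 17 + 14 + 15 + 23 + 11 + 21 + 17 + 15) / 16 = 260 / 16 = 16.2500
LCL = c̄ − 3√c̄ = 16.2500 − 3 × 4.0311 = 4.1566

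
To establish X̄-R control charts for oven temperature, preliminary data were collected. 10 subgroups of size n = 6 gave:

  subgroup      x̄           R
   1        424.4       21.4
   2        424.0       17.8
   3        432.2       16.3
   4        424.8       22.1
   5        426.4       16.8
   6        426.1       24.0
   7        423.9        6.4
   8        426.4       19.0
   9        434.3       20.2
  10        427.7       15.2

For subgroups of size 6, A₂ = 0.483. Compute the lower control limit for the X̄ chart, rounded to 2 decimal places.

X̄̄ = (424.4 + 424.0 + 432.2 + 424.8 + 426.4 + 426.1 + 423.9 + 426.4 + 434.3 + 427.7) / 10 = 4270.2000 / 10 = 427.0200
R̄ = (21.4 + 17.8 + 16.3 + 22.1 + 16.8 + 24.0 + 6.4 + 19.0 + 20.2 + 15.2) / 10 = 179.2000 / 10 = 17.9200
LCL = X̄̄ − A₂·R̄ = 427.0200 − 0.483 × 17.9200 = 418.3646

418.36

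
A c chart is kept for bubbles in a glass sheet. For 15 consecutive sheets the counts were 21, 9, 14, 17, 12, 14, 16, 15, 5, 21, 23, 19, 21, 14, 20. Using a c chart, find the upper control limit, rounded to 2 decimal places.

c̄ = (21 + 9 + 14 + 17 + 12 + 14 + 16 + 15 + 5 + 21 + 23 + 19 + 21 + 14 + 20) / 15 = 241 / 15 = 16.0667
UCL = c̄ + 3√c̄ = 16.0667 + 3 × √16.0667 = 16.0667 + 3 × 4.0083 = 28.0916

28.09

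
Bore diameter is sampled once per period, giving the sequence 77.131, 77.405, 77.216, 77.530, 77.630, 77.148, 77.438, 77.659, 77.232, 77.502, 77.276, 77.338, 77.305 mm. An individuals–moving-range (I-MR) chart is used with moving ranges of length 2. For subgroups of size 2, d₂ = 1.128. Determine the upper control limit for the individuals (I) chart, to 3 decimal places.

78.010

X̄ = (77.131 + 77.405 + 77.216 + 77.530 + 77.630 + 77.148 + 77.438 + 77.659 + 77.232 + 77.502 + 77.276 + 77.338 + 77.305) / 13 = 77.3700
Moving ranges: 0.274, 0.189, 0.314, 0.100, 0.482, 0.290, 0.221, 0.427, 0.270, 0.226, 0.062, 0.033; M̄R̄ = 2.8880 / 12 = 0.2407
UCL = X̄ + 3·M̄R̄/d₂ = 77.3700 + 3 × 0.2407 / 1.128 = 78.0101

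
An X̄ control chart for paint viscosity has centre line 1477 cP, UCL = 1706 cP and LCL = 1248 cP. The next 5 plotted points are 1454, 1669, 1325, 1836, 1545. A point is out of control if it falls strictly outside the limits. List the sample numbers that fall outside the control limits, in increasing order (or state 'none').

4

Compare each point to [1248, 1706]: sample 4 = 1836 > UCL.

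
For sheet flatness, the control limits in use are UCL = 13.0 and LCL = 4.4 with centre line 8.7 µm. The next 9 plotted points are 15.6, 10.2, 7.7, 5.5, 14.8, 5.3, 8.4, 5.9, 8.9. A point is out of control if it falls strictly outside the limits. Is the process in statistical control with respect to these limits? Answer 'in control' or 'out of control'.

out of control

Compare each point to [4.4, 13.0]: sample 1 = 15.6 > UCL; sample 5 = 14.8 > UCL.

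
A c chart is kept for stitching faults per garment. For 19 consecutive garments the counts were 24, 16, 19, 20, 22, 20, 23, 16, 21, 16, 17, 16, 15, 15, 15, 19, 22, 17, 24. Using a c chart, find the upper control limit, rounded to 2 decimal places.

c̄ = (24 + 16 + 19 + 20 + 22 + 20 + 23 + 16 + 21 + 16 + 17 + 16 + 15 + 15 + 15 + 19 + 22 + 17 + 24) / 19 = 357 / 19 = 18.7895
UCL = c̄ + 3√c̄ = 18.7895 + 3 × √18.7895 = 18.7895 + 3 × 4.3347 = 31.7935

31.79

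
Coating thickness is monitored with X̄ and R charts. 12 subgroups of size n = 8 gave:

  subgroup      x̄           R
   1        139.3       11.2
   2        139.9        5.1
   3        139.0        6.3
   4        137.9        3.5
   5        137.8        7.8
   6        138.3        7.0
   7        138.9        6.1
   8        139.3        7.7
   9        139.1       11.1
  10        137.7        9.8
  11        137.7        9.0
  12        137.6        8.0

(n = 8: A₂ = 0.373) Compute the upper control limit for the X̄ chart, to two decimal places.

141.42

X̄̄ = (139.3 + 139.9 + 139.0 + 137.9 + 137.8 + 138.3 + 138.9 + 139.3 + 139.1 + 137.7 + 137.7 + 137.6) / 12 = 1662.5000 / 12 = 138.5417
R̄ = (11.2 + 5.1 + 6.3 + 3.5 + 7.8 + 7.0 + 6.1 + 7.7 + 11.1 + 9.8 + 9.0 + 8.0) / 12 = 92.6000 / 12 = 7.7167
UCL = X̄̄ + A₂·R̄ = 138.5417 + 0.373 × 7.7167 = 141.4200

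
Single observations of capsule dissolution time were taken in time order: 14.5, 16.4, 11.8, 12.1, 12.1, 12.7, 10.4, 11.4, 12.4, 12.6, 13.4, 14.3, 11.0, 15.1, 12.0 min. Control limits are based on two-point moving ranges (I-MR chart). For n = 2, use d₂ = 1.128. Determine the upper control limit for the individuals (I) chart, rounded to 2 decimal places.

17.39

X̄ = (14.5 + 16.4 + 11.8 + 12.1 + 12.1 + 12.7 + 10.4 + 11.4 + 12.4 + 12.6 + 13.4 + 14.3 + 11.0 + 15.1 + 12.0) / 15 = 12.8133
Moving ranges: 1.9, 4.6, 0.3, 0.0, 0.6, 2.3, 1.0, 1.0, 0.2, 0.8, 0.9, 3.3, 4.1, 3.1; M̄R̄ = 24.1000 / 14 = 1.7214
UCL = X̄ + 3·M̄R̄/d₂ = 12.8133 + 3 × 1.7214 / 1.128 = 17.3916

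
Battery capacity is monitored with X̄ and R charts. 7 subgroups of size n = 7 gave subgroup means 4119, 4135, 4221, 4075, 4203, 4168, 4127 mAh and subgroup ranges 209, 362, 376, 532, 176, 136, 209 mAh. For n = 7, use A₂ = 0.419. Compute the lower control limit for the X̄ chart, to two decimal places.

X̄̄ = (4119 + 4135 + 4221 + 4075 + 4203 + 4168 + 4127) / 7 = 29048.0000 / 7 = 4149.7143
R̄ = (209 + 362 + 376 + 532 + 176 + 136 + 209) / 7 = 2000.0000 / 7 = 285.7143
LCL = X̄̄ − A₂·R̄ = 4149.7143 − 0.419 × 285.7143 = 4030.0000

4030.00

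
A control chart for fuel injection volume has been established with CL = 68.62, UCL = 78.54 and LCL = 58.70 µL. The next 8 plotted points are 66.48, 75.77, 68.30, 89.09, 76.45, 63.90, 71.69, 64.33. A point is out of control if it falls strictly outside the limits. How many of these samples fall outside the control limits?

Compare each point to [58.70, 78.54]: sample 4 = 89.09 > UCL.

1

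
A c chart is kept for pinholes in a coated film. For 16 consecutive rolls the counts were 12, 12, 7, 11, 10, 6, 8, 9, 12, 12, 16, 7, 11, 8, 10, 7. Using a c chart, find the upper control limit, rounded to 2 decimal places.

19.30

c̄ = (12 + 12 + 7 + 11 + 10 + 6 + 8 + 9 + 12 + 12 + 16 + 7 + 11 + 8 + 10 + 7) / 16 = 158 / 16 = 9.8750
UCL = c̄ + 3√c̄ = 9.8750 + 3 × √9.8750 = 9.8750 + 3 × 3.1425 = 19.3024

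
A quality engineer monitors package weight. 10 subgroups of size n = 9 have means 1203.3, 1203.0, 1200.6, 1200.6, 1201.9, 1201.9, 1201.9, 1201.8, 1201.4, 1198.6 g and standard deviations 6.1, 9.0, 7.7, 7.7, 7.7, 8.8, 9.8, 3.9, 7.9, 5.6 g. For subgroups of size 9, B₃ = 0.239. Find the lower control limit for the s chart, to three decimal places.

1.773

s̄ = (6.1 + 9.0 + 7.7 + 7.7 + 7.7 + 8.8 + 9.8 + 3.9 + 7.9 + 5.6) / 10 = 7.4200
LCL_s = B₃·s̄ = 0.239 × 7.4200 = 1.7734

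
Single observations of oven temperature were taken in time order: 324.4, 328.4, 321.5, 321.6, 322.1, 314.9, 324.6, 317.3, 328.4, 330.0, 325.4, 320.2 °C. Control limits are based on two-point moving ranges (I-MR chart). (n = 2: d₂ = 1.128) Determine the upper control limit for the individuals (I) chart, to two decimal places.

X̄ = (324.4 + 328.4 + 321.5 + 321.6 + 322.1 + 314.9 + 324.6 + 317.3 + 328.4 + 330.0 + 325.4 + 320.2) / 12 = 323.2333
Moving ranges: 4.0, 6.9, 0.1, 0.5, 7.2, 9.7, 7.3, 11.1, 1.6, 4.6, 5.2; M̄R̄ = 58.2000 / 11 = 5.2909
UCL = X̄ + 3·M̄R̄/d₂ = 323.2333 + 3 × 5.2909 / 1.128 = 337.3049

337.30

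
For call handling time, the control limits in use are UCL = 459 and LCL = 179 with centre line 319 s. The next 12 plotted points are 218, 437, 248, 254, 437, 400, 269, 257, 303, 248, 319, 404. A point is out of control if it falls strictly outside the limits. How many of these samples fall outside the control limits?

All 12 points lie within [179, 459].

0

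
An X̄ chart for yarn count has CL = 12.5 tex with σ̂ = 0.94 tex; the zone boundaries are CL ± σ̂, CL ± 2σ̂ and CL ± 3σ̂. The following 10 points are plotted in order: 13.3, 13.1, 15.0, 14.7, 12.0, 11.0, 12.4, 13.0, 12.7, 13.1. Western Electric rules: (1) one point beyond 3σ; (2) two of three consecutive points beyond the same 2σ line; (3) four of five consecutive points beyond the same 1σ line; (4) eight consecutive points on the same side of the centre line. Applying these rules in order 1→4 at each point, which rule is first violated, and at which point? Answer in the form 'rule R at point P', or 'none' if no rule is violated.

Zone of each point (C = within 1σ̂, B = 1σ̂–2σ̂, A = 2σ̂–3σ̂, * = beyond 3σ̂; sign = side of CL): 1:+C, 2:+C, 3:+A, 4:+A, 5:-C, 6:-B, 7:-C, 8:+C, 9:+C, 10:+C
Rule 2 (two of three consecutive points beyond the same 2σ limit) is satisfied at point 4.

rule 2 at point 4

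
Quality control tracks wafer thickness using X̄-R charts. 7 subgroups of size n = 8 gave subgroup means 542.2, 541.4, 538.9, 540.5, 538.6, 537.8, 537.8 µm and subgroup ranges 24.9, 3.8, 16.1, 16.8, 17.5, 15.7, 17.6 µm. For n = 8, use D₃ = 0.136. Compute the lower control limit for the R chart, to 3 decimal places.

R̄ = (24.9 + 3.8 + 16.1 + 16.8 + 17.5 + 15.7 + 17.6) / 7 = 112.4000 / 7 = 16.0571
LCL_R = D₃·R̄ = 0.136 × 16.0571 = 2.1838

2.184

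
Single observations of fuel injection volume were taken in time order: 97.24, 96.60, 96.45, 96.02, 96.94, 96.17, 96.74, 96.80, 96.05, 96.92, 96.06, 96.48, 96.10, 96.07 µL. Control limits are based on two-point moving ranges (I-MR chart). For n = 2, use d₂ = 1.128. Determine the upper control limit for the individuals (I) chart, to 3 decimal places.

97.876

X̄ = (97.24 + 96.60 + 96.45 + 96.02 + 96.94 + 96.17 + 96.74 + 96.80 + 96.05 + 96.92 + 96.06 + 96.48 + 96.10 + 96.07) / 14 = 96.4743
Moving ranges: 0.64, 0.15, 0.43, 0.92, 0.77, 0.57, 0.06, 0.75, 0.87, 0.86, 0.42, 0.38, 0.03; M̄R̄ = 6.8500 / 13 = 0.5269
UCL = X̄ + 3·M̄R̄/d₂ = 96.4743 + 3 × 0.5269 / 1.128 = 97.8757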